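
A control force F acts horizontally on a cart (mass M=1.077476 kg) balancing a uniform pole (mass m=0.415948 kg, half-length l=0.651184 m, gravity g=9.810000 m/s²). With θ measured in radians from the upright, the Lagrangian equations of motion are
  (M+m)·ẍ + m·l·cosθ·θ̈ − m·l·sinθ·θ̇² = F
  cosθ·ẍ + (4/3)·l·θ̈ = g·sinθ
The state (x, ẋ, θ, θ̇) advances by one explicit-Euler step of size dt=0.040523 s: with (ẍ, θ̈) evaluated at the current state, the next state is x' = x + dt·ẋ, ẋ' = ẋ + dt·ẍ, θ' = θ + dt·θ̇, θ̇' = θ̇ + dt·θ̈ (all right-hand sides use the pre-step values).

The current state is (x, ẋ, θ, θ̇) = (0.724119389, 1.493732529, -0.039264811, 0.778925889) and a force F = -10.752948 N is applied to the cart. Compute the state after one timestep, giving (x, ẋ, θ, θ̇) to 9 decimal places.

sinθ=-0.039254723, cosθ=0.999229236
temp = (F + m·l·θ̇²·sinθ)/(M+m) = (-10.752948 + -0.006450999)/1.493424 = -7.204517269
θ̈ = (g·sinθ − cosθ·temp)/(l·(4/3 − m·cos²θ/(M+m))) = 9.916035344
ẍ = temp − m·l·θ̈·cosθ/(M+m) = -9.001578330
Euler: x'=0.724119389+0.040523·1.493732529=0.784649912, ẋ'=1.493732529+0.040523·-9.001578330=1.128961570
       θ'=-0.039264811+0.040523·0.778925889=-0.007700397, θ̇'=0.778925889+0.040523·9.916035344=1.180753389

(0.784649912, 1.128961570, -0.007700397, 1.180753389)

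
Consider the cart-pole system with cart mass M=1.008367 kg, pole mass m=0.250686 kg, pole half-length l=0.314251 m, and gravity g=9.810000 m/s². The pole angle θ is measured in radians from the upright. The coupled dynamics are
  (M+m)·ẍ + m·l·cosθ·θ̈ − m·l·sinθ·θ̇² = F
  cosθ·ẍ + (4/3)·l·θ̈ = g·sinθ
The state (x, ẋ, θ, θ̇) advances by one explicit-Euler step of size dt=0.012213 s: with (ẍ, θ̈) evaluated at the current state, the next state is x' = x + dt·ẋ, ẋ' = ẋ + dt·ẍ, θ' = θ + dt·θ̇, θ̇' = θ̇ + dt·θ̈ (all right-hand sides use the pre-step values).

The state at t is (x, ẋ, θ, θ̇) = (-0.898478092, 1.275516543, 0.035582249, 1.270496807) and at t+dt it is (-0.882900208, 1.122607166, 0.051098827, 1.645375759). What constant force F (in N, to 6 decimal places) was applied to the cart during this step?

ẍ = (ẋ'−ẋ)/dt = (1.122607166−1.275516543)/0.012213 = -12.520214
θ̈ = (θ̇'−θ̇)/dt = (1.645375759−1.270496807)/0.012213 = 30.695075
sinθ=0.035575, cosθ=0.999367
F = (M+m)·ẍ + m·l·cosθ·θ̈ − m·l·sinθ·θ̇² = -15.763613 + 2.416576 − 0.004524 = -13.351561

F = -13.351561 N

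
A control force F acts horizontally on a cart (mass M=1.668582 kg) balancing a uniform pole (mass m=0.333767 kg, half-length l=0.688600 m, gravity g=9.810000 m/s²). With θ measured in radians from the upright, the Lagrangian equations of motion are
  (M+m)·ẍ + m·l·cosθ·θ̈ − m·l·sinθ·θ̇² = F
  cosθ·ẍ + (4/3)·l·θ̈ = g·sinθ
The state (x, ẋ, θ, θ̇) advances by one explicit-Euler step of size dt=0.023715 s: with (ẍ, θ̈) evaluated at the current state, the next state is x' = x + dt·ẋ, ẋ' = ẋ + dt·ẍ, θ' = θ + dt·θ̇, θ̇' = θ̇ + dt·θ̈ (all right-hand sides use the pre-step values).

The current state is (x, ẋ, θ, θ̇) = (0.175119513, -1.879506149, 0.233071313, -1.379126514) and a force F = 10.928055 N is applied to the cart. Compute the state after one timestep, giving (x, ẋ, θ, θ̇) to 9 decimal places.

(0.130547025, -1.738762241, 0.200365328, -1.469750962)

sinθ=0.230966878, cosθ=0.972961613
temp = (F + m·l·θ̇²·sinθ)/(M+m) = (10.928055 + 0.100964415)/2.002349 = 5.508040514
θ̈ = (g·sinθ − cosθ·temp)/(l·(4/3 − m·cos²θ/(M+m))) = -3.821397781
ẍ = temp − m·l·θ̈·cosθ/(M+m) = 5.934805314
Euler: x'=0.175119513+0.023715·-1.879506149=0.130547025, ẋ'=-1.879506149+0.023715·5.934805314=-1.738762241
       θ'=0.233071313+0.023715·-1.379126514=0.200365328, θ̇'=-1.379126514+0.023715·-3.821397781=-1.469750962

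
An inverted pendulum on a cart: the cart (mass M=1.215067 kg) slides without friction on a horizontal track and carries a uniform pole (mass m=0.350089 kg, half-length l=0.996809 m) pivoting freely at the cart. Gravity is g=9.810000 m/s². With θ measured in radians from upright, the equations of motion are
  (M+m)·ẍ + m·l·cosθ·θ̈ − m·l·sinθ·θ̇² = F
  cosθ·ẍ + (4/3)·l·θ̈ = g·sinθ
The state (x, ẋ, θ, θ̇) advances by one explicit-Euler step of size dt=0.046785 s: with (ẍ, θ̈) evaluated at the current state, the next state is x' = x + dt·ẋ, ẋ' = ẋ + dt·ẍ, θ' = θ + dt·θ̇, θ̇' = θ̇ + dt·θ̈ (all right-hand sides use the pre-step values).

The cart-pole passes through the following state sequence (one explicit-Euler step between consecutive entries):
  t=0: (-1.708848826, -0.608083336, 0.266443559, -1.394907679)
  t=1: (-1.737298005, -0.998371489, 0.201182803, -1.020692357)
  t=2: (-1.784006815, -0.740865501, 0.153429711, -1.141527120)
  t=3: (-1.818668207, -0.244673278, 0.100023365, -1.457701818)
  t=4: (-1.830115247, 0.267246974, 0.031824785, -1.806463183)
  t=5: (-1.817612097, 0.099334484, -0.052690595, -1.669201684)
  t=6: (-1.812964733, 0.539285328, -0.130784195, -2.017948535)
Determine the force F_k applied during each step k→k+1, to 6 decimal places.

step 0→1:
  ẍ = (ẋ'−ẋ)/dt = (-0.998371489−-0.608083336)/0.046785 = -8.342164
  θ̈ = (θ̇'−θ̇)/dt = (-1.020692357−-1.394907679)/0.046785 = 7.998618
  sinθ=0.263302, cosθ=0.964713
  F = (M+m)·ẍ + m·l·cosθ·θ̈ − m·l·sinθ·θ̇² = -13.056788 + 2.692797 − 0.178787 = -10.542778
step 1→2:
  ẍ = (ẋ'−ẋ)/dt = (-0.740865501−-0.998371489)/0.046785 = 5.504029
  θ̈ = (θ̇'−θ̇)/dt = (-1.141527120−-1.020692357)/0.046785 = -2.582767
  sinθ=0.199828, cosθ=0.979831
  F = (M+m)·ẍ + m·l·cosθ·θ̈ − m·l·sinθ·θ̇² = 8.614664 + -0.883134 − 0.072650 = 7.658879
step 2→3:
  ẍ = (ẋ'−ẋ)/dt = (-0.244673278−-0.740865501)/0.046785 = 10.605797
  θ̈ = (θ̇'−θ̇)/dt = (-1.457701818−-1.141527120)/0.046785 = -6.758036
  sinθ=0.152828, cosθ=0.988253
  F = (M+m)·ẍ + m·l·cosθ·θ̈ − m·l·sinθ·θ̇² = 16.599727 + -2.330660 − 0.069497 = 14.199570
step 3→4:
  ẍ = (ẋ'−ẋ)/dt = (0.267246974−-0.244673278)/0.046785 = 10.941974
  θ̈ = (θ̇'−θ̇)/dt = (-1.806463183−-1.457701818)/0.046785 = -7.454555
  sinθ=0.099857, cosθ=0.995002
  F = (M+m)·ẍ + m·l·cosθ·θ̈ − m·l·sinθ·θ̇² = 17.125896 + -2.588428 − 0.074047 = 14.463422
step 4→5:
  ẍ = (ẋ'−ẋ)/dt = (0.099334484−0.267246974)/0.046785 = -3.589024
  θ̈ = (θ̇'−θ̇)/dt = (-1.669201684−-1.806463183)/0.046785 = 2.933878
  sinθ=0.031819, cosθ=0.999494
  F = (M+m)·ẍ + m·l·cosθ·θ̈ − m·l·sinθ·θ̇² = -5.617383 + 1.023323 − 0.036236 = -4.630296
step 5→6:
  ẍ = (ẋ'−ẋ)/dt = (0.539285328−0.099334484)/0.046785 = 9.403673
  θ̈ = (θ̇'−θ̇)/dt = (-2.017948535−-1.669201684)/0.046785 = -7.454245
  sinθ=-0.052666, cosθ=0.998612
  F = (M+m)·ẍ + m·l·cosθ·θ̈ − m·l·sinθ·θ̇² = 14.718215 + -2.597712 − -0.051208 = 12.171712

F_0 = -10.542778 N
F_1 = 7.658879 N
F_2 = 14.199570 N
F_3 = 14.463422 N
F_4 = -4.630296 N
F_5 = 12.171712 N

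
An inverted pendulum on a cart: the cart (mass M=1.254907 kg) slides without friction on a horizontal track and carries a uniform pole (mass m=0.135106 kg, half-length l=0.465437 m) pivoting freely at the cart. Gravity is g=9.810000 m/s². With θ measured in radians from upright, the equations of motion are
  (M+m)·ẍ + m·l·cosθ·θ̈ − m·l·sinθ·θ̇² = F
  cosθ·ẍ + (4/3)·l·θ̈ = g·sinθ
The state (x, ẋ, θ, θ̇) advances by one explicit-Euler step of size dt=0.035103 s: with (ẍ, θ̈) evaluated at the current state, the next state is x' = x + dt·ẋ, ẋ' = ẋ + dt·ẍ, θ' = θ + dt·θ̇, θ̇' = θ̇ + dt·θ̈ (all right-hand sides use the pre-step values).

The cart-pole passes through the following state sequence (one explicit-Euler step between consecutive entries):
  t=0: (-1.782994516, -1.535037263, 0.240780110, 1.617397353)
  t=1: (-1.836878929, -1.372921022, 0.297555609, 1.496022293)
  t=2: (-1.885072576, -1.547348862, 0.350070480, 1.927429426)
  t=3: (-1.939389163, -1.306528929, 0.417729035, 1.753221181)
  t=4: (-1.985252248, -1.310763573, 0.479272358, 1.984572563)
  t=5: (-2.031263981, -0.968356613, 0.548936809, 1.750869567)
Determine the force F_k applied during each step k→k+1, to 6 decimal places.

F_0 = 6.169114 N
F_1 = -6.209418 N
F_2 = 9.162750 N
F_3 = 0.132706 N
F_4 = 13.072981 N

step 0→1:
  ẍ = (ẋ'−ẋ)/dt = (-1.372921022−-1.535037263)/0.035103 = 4.618302
  θ̈ = (θ̇'−θ̇)/dt = (1.496022293−1.617397353)/0.035103 = -3.457683
  sinθ=0.238460, cosθ=0.971152
  F = (M+m)·ẍ + m·l·cosθ·θ̈ − m·l·sinθ·θ̇² = 6.419499 + -0.211158 − 0.039227 = 6.169114
step 1→2:
  ẍ = (ẋ'−ẋ)/dt = (-1.547348862−-1.372921022)/0.035103 = -4.969029
  θ̈ = (θ̇'−θ̇)/dt = (1.927429426−1.496022293)/0.035103 = 12.289751
  sinθ=0.293184, cosθ=0.956056
  F = (M+m)·ẍ + m·l·cosθ·θ̈ − m·l·sinθ·θ̇² = -6.907015 + 0.738860 − 0.041262 = -6.209418
step 2→3:
  ẍ = (ẋ'−ẋ)/dt = (-1.306528929−-1.547348862)/0.035103 = 6.860380
  θ̈ = (θ̇'−θ̇)/dt = (1.753221181−1.927429426)/0.035103 = -4.962774
  sinθ=0.342964, cosθ=0.939349
  F = (M+m)·ẍ + m·l·cosθ·θ̈ − m·l·sinθ·θ̇² = 9.536018 + -0.293148 − 0.080120 = 9.162750
step 3→4:
  ẍ = (ẋ'−ẋ)/dt = (-1.310763573−-1.306528929)/0.035103 = -0.120635
  θ̈ = (θ̇'−θ̇)/dt = (1.984572563−1.753221181)/0.035103 = 6.590644
  sinθ=0.405686, cosθ=0.914013
  F = (M+m)·ẍ + m·l·cosθ·θ̈ − m·l·sinθ·θ̇² = -0.167684 + 0.378805 − 0.078415 = 0.132706
step 4→5:
  ẍ = (ẋ'−ẋ)/dt = (-0.968356613−-1.310763573)/0.035103 = 9.754350
  θ̈ = (θ̇'−θ̇)/dt = (1.750869567−1.984572563)/0.035103 = -6.657636
  sinθ=0.461134, cosθ=0.887331
  F = (M+m)·ẍ + m·l·cosθ·θ̈ − m·l·sinθ·θ̇² = 13.558674 + -0.371485 − 0.114208 = 13.072981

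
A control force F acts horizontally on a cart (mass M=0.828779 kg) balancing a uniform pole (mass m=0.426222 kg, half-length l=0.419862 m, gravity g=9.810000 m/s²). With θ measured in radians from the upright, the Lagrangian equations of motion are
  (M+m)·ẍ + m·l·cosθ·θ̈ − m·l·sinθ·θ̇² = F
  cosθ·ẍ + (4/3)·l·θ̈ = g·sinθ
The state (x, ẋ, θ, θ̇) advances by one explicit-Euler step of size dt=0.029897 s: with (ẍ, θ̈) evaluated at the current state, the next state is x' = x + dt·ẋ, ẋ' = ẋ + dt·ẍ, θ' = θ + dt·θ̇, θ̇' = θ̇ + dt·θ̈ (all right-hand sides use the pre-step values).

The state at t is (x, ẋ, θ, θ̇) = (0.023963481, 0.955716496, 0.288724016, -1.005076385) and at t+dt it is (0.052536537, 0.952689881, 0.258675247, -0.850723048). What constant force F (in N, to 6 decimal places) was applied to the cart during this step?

ẍ = (ẋ'−ẋ)/dt = (0.952689881−0.955716496)/0.029897 = -0.101235
θ̈ = (θ̇'−θ̇)/dt = (-0.850723048−-1.005076385)/0.029897 = 5.162837
sinθ=0.284729, cosθ=0.958608
F = (M+m)·ẍ + m·l·cosθ·θ̈ − m·l·sinθ·θ̇² = -0.127050 + 0.885670 − 0.051472 = 0.707148

F = 0.707148 N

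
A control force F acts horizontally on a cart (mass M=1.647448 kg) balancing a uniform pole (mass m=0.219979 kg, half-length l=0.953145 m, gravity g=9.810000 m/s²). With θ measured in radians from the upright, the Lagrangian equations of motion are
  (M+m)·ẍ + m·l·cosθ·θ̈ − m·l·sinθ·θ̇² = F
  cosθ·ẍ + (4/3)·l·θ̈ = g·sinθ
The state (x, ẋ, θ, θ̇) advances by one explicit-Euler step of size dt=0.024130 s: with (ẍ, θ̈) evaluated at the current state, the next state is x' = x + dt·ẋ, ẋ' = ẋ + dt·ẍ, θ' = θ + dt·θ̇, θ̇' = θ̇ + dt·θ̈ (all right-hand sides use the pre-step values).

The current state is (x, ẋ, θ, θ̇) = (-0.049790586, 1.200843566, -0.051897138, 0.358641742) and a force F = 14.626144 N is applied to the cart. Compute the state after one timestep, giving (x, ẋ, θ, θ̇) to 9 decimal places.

(-0.020814231, 1.409265104, -0.043243113, 0.185199930)

sinθ=-0.051873845, cosθ=0.998653646
temp = (F + m·l·θ̇²·sinθ)/(M+m) = (14.626144 + -0.001398976)/1.867427 = 7.831494899
θ̈ = (g·sinθ − cosθ·temp)/(l·(4/3 − m·cos²θ/(M+m))) = -7.187808223
ẍ = temp − m·l·θ̈·cosθ/(M+m) = 8.637444596
Euler: x'=-0.049790586+0.024130·1.200843566=-0.020814231, ẋ'=1.200843566+0.024130·8.637444596=1.409265104
       θ'=-0.051897138+0.024130·0.358641742=-0.043243113, θ̇'=0.358641742+0.024130·-7.187808223=0.185199930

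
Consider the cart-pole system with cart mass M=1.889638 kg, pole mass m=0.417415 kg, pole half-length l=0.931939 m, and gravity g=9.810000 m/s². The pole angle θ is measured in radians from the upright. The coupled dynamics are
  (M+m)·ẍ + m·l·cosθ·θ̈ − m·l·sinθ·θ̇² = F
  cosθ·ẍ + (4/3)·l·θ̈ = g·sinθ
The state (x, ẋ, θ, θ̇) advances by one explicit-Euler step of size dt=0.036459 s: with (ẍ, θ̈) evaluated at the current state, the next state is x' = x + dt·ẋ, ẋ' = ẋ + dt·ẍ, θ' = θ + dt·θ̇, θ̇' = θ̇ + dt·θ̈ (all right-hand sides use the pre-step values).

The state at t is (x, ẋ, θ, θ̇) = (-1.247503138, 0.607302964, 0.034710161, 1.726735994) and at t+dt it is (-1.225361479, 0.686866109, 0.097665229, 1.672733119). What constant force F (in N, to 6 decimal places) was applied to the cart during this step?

F = 4.418501 N

ẍ = (ẋ'−ẋ)/dt = (0.686866109−0.607302964)/0.036459 = 2.182263
θ̈ = (θ̇'−θ̇)/dt = (1.672733119−1.726735994)/0.036459 = -1.481195
sinθ=0.034703, cosθ=0.999398
F = (M+m)·ẍ + m·l·cosθ·θ̈ − m·l·sinθ·θ̇² = 5.034598 + -0.575846 − 0.040251 = 4.418501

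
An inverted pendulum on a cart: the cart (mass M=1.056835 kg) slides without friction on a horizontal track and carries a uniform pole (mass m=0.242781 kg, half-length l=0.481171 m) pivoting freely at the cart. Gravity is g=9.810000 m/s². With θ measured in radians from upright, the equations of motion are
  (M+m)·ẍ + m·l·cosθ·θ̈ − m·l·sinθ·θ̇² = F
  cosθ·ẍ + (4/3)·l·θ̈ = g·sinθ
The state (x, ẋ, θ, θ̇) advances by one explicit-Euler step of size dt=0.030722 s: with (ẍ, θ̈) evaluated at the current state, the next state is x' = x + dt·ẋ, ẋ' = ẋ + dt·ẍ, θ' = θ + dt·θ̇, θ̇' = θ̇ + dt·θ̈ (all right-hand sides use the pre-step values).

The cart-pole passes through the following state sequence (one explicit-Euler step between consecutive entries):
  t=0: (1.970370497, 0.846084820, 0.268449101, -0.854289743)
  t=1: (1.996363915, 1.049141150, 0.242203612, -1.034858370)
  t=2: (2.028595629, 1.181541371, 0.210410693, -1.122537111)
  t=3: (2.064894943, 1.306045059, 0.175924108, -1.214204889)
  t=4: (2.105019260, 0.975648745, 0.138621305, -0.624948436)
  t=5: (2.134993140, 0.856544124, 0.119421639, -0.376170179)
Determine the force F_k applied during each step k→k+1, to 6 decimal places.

F_0 = 7.905155 N
F_1 = 5.247185 N
F_2 = 4.895191 N
F_3 = -11.800677 N
F_4 = -4.107827 N

step 0→1:
  ẍ = (ẋ'−ẋ)/dt = (1.049141150−0.846084820)/0.030722 = 6.609476
  θ̈ = (θ̇'−θ̇)/dt = (-1.034858370−-0.854289743)/0.030722 = -5.877502
  sinθ=0.265236, cosθ=0.964183
  F = (M+m)·ẍ + m·l·cosθ·θ̈ − m·l·sinθ·θ̇² = 8.589781 + -0.662013 − 0.022613 = 7.905155
step 1→2:
  ẍ = (ẋ'−ẋ)/dt = (1.181541371−1.049141150)/0.030722 = 4.309622
  θ̈ = (θ̇'−θ̇)/dt = (-1.122537111−-1.034858370)/0.030722 = -2.853940
  sinθ=0.239842, cosθ=0.970812
  F = (M+m)·ẍ + m·l·cosθ·θ̈ − m·l·sinθ·θ̇² = 5.600854 + -0.323664 − 0.030006 = 5.247185
step 2→3:
  ẍ = (ẋ'−ẋ)/dt = (1.306045059−1.181541371)/0.030722 = 4.052591
  θ̈ = (θ̇'−θ̇)/dt = (-1.214204889−-1.122537111)/0.030722 = -2.983783
  sinθ=0.208862, cosθ=0.977945
  F = (M+m)·ẍ + m·l·cosθ·θ̈ − m·l·sinθ·θ̇² = 5.266812 + -0.340876 − 0.030745 = 4.895191
step 3→4:
  ẍ = (ẋ'−ẋ)/dt = (0.975648745−1.306045059)/0.030722 = -10.754388
  θ̈ = (θ̇'−θ̇)/dt = (-0.624948436−-1.214204889)/0.030722 = 19.180276
  sinθ=0.175018, cosθ=0.984565
  F = (M+m)·ẍ + m·l·cosθ·θ̈ − m·l·sinθ·θ̇² = -13.976575 + 2.206041 − 0.030143 = -11.800677
step 4→5:
  ẍ = (ẋ'−ẋ)/dt = (0.856544124−0.975648745)/0.030722 = -3.876851
  θ̈ = (θ̇'−θ̇)/dt = (-0.376170179−-0.624948436)/0.030722 = 8.097723
  sinθ=0.138178, cosθ=0.990407
  F = (M+m)·ẍ + m·l·cosθ·θ̈ − m·l·sinθ·θ̇² = -5.038418 + 0.936895 − 0.006304 = -4.107827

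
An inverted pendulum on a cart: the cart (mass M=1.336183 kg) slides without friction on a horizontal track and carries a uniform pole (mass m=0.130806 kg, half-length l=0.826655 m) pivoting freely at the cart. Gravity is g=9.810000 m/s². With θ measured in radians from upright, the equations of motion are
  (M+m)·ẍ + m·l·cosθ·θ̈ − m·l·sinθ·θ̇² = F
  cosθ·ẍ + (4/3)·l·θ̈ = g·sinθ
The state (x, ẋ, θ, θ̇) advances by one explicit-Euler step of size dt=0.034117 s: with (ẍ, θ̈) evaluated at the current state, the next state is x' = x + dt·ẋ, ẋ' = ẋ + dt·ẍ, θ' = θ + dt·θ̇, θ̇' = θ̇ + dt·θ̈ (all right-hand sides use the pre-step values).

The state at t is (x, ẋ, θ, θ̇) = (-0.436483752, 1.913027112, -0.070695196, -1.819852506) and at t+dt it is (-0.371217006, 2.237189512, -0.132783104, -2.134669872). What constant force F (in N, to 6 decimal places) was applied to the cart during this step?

F = 12.968581 N

ẍ = (ẋ'−ẋ)/dt = (2.237189512−1.913027112)/0.034117 = 9.501492
θ̈ = (θ̇'−θ̇)/dt = (-2.134669872−-1.819852506)/0.034117 = -9.227581
sinθ=-0.070636, cosθ=0.997502
F = (M+m)·ẍ + m·l·cosθ·θ̈ − m·l·sinθ·θ̇² = 13.938584 + -0.995299 − -0.025296 = 12.968581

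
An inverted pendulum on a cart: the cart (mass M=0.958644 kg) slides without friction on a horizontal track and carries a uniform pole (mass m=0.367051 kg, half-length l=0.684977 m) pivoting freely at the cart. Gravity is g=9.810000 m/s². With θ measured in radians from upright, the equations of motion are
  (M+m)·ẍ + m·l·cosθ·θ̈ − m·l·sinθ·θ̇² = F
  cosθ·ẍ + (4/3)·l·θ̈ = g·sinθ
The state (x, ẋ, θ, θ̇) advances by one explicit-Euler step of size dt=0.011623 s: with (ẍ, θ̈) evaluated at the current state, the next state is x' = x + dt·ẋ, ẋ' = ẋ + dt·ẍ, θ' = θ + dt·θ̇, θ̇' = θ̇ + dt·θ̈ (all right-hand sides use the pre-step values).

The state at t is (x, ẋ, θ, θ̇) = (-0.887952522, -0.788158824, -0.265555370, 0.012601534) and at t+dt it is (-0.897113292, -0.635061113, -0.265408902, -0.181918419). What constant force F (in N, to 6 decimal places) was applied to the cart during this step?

ẍ = (ẋ'−ẋ)/dt = (-0.635061113−-0.788158824)/0.011623 = 13.171962
θ̈ = (θ̇'−θ̇)/dt = (-0.181918419−0.012601534)/0.011623 = -16.735778
sinθ=-0.262445, cosθ=0.964947
F = (M+m)·ẍ + m·l·cosθ·θ̈ − m·l·sinθ·θ̇² = 17.462004 + -4.060240 − -0.000010 = 13.401774

F = 13.401774 N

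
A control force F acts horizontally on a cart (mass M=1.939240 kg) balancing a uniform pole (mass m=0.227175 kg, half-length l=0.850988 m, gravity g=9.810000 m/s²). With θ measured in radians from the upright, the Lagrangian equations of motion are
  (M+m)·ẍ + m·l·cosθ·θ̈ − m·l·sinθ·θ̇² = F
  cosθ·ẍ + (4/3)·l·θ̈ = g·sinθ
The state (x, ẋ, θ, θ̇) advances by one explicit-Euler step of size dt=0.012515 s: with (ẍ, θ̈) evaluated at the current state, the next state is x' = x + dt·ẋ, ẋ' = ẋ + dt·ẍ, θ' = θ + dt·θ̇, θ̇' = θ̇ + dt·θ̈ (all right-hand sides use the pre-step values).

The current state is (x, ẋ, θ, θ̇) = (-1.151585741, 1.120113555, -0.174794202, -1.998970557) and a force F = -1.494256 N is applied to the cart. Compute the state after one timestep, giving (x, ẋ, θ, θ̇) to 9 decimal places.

sinθ=-0.173905479, cosθ=0.984762349
temp = (F + m·l·θ̇²·sinθ)/(M+m) = (-1.494256 + -0.134341450)/2.166415 = -0.751747680
θ̈ = (g·sinθ − cosθ·temp)/(l·(4/3 − m·cos²θ/(M+m))) = -0.921389145
ẍ = temp − m·l·θ̈·cosθ/(M+m) = -0.670779040
Euler: x'=-1.151585741+0.012515·1.120113555=-1.137567520, ẋ'=1.120113555+0.012515·-0.670779040=1.111718755
       θ'=-0.174794202+0.012515·-1.998970557=-0.199811319, θ̇'=-1.998970557+0.012515·-0.921389145=-2.010501742

(-1.137567520, 1.111718755, -0.199811319, -2.010501742)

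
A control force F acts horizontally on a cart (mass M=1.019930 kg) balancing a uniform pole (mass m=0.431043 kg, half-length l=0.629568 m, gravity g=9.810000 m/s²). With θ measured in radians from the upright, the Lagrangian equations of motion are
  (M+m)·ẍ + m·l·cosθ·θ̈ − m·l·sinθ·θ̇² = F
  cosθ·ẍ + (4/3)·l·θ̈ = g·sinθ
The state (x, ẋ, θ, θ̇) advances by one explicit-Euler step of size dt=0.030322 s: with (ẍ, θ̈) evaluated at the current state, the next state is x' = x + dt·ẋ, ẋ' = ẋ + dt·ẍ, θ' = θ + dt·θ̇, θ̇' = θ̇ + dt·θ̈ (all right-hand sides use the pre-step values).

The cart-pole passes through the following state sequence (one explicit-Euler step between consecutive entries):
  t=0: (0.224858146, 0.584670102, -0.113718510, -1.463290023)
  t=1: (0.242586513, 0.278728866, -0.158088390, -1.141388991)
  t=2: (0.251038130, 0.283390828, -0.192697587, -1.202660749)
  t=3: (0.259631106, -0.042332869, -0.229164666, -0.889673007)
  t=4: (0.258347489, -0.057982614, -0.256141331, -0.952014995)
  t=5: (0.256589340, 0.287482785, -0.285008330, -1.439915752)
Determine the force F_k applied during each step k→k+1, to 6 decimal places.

F_0 = -11.711722 N
F_1 = -0.262780 N
F_2 = -12.762131 N
F_3 = -1.243432 N
F_4 = 12.369500 N

step 0→1:
  ẍ = (ẋ'−ẋ)/dt = (0.278728866−0.584670102)/0.030322 = -10.089745
  θ̈ = (θ̇'−θ̇)/dt = (-1.141388991−-1.463290023)/0.030322 = 10.616088
  sinθ=-0.113474, cosθ=0.993541
  F = (M+m)·ẍ + m·l·cosθ·θ̈ − m·l·sinθ·θ̇² = -14.639947 + 2.862290 − -0.065935 = -11.711722
step 1→2:
  ẍ = (ẋ'−ẋ)/dt = (0.283390828−0.278728866)/0.030322 = 0.153748
  θ̈ = (θ̇'−θ̇)/dt = (-1.202660749−-1.141388991)/0.030322 = -2.020703
  sinθ=-0.157431, cosθ=0.987530
  F = (M+m)·ẍ + m·l·cosθ·θ̈ − m·l·sinθ·θ̇² = 0.223085 + -0.541522 − -0.055657 = -0.262780
step 2→3:
  ẍ = (ẋ'−ẋ)/dt = (-0.042332869−0.283390828)/0.030322 = -10.742157
  θ̈ = (θ̇'−θ̇)/dt = (-0.889673007−-1.202660749)/0.030322 = 10.322134
  sinθ=-0.191507, cosθ=0.981491
  F = (M+m)·ẍ + m·l·cosθ·θ̈ − m·l·sinθ·θ̇² = -15.586580 + 2.749281 − -0.075168 = -12.762131
step 3→4:
  ẍ = (ẋ'−ẋ)/dt = (-0.057982614−-0.042332869)/0.030322 = -0.516119
  θ̈ = (θ̇'−θ̇)/dt = (-0.952014995−-0.889673007)/0.030322 = -2.055999
  sinθ=-0.227164, cosθ=0.973856
  F = (M+m)·ẍ + m·l·cosθ·θ̈ − m·l·sinθ·θ̇² = -0.748874 + -0.543352 − -0.048794 = -1.243432
step 4→5:
  ẍ = (ẋ'−ẋ)/dt = (0.287482785−-0.057982614)/0.030322 = 11.393226
  θ̈ = (θ̇'−θ̇)/dt = (-1.439915752−-0.952014995)/0.030322 = -16.090652
  sinθ=-0.253350, cosθ=0.967375
  F = (M+m)·ẍ + m·l·cosθ·θ̈ − m·l·sinθ·θ̇² = 16.531263 + -4.224075 − -0.062312 = 12.369500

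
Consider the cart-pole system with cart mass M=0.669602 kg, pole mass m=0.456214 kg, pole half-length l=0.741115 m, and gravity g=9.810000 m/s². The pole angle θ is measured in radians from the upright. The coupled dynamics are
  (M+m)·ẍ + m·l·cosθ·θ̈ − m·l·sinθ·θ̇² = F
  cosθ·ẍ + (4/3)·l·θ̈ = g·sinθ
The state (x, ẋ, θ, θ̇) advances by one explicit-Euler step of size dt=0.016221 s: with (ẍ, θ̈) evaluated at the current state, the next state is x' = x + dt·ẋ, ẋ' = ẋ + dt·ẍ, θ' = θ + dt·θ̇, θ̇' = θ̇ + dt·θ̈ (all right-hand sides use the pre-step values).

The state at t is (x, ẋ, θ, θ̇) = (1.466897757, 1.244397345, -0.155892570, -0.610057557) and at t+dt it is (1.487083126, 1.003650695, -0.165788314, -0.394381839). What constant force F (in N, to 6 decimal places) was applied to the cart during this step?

ẍ = (ẋ'−ẋ)/dt = (1.003650695−1.244397345)/0.016221 = -14.841665
θ̈ = (θ̇'−θ̇)/dt = (-0.394381839−-0.610057557)/0.016221 = 13.296080
sinθ=-0.155262, cosθ=0.987873
F = (M+m)·ẍ + m·l·cosθ·θ̈ − m·l·sinθ·θ̇² = -16.708984 + 4.440983 − -0.019537 = -12.248464

F = -12.248464 N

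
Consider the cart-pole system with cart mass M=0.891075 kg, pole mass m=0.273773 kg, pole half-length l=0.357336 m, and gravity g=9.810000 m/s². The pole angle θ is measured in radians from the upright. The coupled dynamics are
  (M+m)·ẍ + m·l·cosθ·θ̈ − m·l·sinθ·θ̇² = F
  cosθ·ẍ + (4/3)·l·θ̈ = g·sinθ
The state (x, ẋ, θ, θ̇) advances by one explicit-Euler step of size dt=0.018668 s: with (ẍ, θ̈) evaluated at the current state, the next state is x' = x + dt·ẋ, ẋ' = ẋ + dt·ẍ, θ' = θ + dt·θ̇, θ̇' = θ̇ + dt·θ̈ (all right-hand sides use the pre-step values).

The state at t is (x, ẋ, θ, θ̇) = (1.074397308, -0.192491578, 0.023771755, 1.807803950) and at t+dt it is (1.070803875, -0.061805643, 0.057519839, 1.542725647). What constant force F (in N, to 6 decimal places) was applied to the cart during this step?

F = 6.758216 N

ẍ = (ẋ'−ẋ)/dt = (-0.061805643−-0.192491578)/0.018668 = 7.000532
θ̈ = (θ̇'−θ̇)/dt = (1.542725647−1.807803950)/0.018668 = -14.199609
sinθ=0.023770, cosθ=0.999717
F = (M+m)·ẍ + m·l·cosθ·θ̈ − m·l·sinθ·θ̇² = 8.154556 + -1.388740 − 0.007600 = 6.758216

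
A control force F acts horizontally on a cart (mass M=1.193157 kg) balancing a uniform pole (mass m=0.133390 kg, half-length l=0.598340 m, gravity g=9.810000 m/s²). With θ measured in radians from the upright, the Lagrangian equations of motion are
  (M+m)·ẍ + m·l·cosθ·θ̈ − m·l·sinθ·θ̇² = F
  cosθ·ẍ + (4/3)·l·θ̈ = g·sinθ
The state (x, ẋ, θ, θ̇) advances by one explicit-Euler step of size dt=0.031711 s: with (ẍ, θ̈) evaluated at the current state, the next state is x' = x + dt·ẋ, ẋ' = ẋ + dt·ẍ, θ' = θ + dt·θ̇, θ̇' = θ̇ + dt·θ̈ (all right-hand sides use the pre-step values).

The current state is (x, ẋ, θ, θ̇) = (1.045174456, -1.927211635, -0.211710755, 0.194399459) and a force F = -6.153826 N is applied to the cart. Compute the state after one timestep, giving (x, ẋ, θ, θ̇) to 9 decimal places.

sinθ=-0.210132765, cosθ=0.977672860
temp = (F + m·l·θ̇²·sinθ)/(M+m) = (-6.153826 + -0.000633804)/1.326547 = -4.639458537
θ̈ = (g·sinθ − cosθ·temp)/(l·(4/3 − m·cos²θ/(M+m))) = 3.342624488
ẍ = temp − m·l·θ̈·cosθ/(M+m) = -4.836079500
Euler: x'=1.045174456+0.031711·-1.927211635=0.984060648, ẋ'=-1.927211635+0.031711·-4.836079500=-2.080568552
       θ'=-0.211710755+0.031711·0.194399459=-0.205546154, θ̇'=0.194399459+0.031711·3.342624488=0.300397424

(0.984060648, -2.080568552, -0.205546154, 0.300397424)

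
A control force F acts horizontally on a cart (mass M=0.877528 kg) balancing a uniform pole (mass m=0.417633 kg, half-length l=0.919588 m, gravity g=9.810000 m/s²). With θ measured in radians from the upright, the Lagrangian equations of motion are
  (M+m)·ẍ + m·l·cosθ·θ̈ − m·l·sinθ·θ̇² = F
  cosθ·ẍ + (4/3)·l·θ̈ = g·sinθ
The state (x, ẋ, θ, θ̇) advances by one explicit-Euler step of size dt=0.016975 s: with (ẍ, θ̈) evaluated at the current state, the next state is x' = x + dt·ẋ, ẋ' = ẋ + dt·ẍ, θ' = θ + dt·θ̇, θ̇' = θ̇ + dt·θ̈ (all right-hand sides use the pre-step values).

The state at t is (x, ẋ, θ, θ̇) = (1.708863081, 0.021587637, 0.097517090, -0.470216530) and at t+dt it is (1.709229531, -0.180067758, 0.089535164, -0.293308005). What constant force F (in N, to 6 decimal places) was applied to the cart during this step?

F = -11.410755 N

ẍ = (ẋ'−ẋ)/dt = (-0.180067758−0.021587637)/0.016975 = -11.879552
θ̈ = (θ̇'−θ̇)/dt = (-0.293308005−-0.470216530)/0.016975 = 10.421710
sinθ=0.097363, cosθ=0.995249
F = (M+m)·ẍ + m·l·cosθ·θ̈ − m·l·sinθ·θ̇² = -15.385932 + 3.983445 − 0.008268 = -11.410755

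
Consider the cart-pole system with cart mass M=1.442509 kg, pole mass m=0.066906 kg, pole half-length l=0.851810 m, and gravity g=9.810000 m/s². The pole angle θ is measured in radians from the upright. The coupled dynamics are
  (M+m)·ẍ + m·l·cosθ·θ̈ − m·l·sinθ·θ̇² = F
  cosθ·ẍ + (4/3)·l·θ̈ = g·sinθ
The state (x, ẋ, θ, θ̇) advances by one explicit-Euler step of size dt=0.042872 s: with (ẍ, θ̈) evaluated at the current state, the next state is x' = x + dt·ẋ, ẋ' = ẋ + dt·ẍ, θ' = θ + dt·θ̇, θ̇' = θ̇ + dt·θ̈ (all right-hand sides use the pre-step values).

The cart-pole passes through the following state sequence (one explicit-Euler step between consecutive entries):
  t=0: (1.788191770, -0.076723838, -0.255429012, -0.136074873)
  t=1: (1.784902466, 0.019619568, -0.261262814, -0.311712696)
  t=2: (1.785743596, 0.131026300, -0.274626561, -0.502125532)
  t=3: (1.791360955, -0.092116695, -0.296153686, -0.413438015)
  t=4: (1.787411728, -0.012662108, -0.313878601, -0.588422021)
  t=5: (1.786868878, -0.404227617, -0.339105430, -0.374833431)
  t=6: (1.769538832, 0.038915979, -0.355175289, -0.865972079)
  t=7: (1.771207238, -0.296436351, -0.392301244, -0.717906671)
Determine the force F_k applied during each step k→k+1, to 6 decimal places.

F_0 = 3.166369 N
F_1 = 3.679248 N
F_2 = -7.738928 N
F_3 = 2.577753 N
F_4 = -13.509883 N
F_5 = 14.988925 N
F_6 = -11.607504 N

step 0→1:
  ẍ = (ẋ'−ẋ)/dt = (0.019619568−-0.076723838)/0.042872 = 2.247234
  θ̈ = (θ̇'−θ̇)/dt = (-0.311712696−-0.136074873)/0.042872 = -4.096796
  sinθ=-0.252661, cosθ=0.967555
  F = (M+m)·ẍ + m·l·cosθ·θ̈ − m·l·sinθ·θ̇² = 3.392008 + -0.225906 − -0.000267 = 3.166369
step 1→2:
  ẍ = (ẋ'−ẋ)/dt = (0.131026300−0.019619568)/0.042872 = 2.598590
  θ̈ = (θ̇'−θ̇)/dt = (-0.502125532−-0.311712696)/0.042872 = -4.441426
  sinθ=-0.258301, cosθ=0.966065
  F = (M+m)·ẍ + m·l·cosθ·θ̈ − m·l·sinθ·θ̇² = 3.922350 + -0.244532 − -0.001430 = 3.679248
step 2→3:
  ẍ = (ẋ'−ẋ)/dt = (-0.092116695−0.131026300)/0.042872 = -5.204866
  θ̈ = (θ̇'−θ̇)/dt = (-0.413438015−-0.502125532)/0.042872 = 2.068658
  sinθ=-0.271188, cosθ=0.962527
  F = (M+m)·ẍ + m·l·cosθ·θ̈ − m·l·sinθ·θ̇² = -7.856302 + 0.113477 − -0.003897 = -7.738928
step 3→4:
  ẍ = (ẋ'−ẋ)/dt = (-0.012662108−-0.092116695)/0.042872 = 1.853298
  θ̈ = (θ̇'−θ̇)/dt = (-0.588422021−-0.413438015)/0.042872 = -4.081545
  sinθ=-0.291844, cosθ=0.956466
  F = (M+m)·ẍ + m·l·cosθ·θ̈ − m·l·sinθ·θ̇² = 2.797396 + -0.222486 − -0.002843 = 2.577753
step 4→5:
  ẍ = (ẋ'−ẋ)/dt = (-0.404227617−-0.012662108)/0.042872 = -9.133362
  θ̈ = (θ̇'−θ̇)/dt = (-0.374833431−-0.588422021)/0.042872 = 4.982007
  sinθ=-0.308750, cosθ=0.951143
  F = (M+m)·ẍ + m·l·cosθ·θ̈ − m·l·sinθ·θ̇² = -13.786034 + 0.270059 − -0.006092 = -13.509883
step 5→6:
  ẍ = (ẋ'−ẋ)/dt = (0.038915979−-0.404227617)/0.042872 = 10.336434
  θ̈ = (θ̇'−θ̇)/dt = (-0.865972079−-0.374833431)/0.042872 = -11.455930
  sinθ=-0.332644, cosθ=0.943053
  F = (M+m)·ẍ + m·l·cosθ·θ̈ − m·l·sinθ·θ̇² = 15.601968 + -0.615707 − -0.002664 = 14.988925
step 6→7:
  ẍ = (ẋ'−ẋ)/dt = (-0.296436351−0.038915979)/0.042872 = -7.822176
  θ̈ = (θ̇'−θ̇)/dt = (-0.717906671−-0.865972079)/0.042872 = 3.453662
  sinθ=-0.347755, cosθ=0.937586
  F = (M+m)·ẍ + m·l·cosθ·θ̈ − m·l·sinθ·θ̇² = -11.806910 + 0.184543 − -0.014862 = -11.607504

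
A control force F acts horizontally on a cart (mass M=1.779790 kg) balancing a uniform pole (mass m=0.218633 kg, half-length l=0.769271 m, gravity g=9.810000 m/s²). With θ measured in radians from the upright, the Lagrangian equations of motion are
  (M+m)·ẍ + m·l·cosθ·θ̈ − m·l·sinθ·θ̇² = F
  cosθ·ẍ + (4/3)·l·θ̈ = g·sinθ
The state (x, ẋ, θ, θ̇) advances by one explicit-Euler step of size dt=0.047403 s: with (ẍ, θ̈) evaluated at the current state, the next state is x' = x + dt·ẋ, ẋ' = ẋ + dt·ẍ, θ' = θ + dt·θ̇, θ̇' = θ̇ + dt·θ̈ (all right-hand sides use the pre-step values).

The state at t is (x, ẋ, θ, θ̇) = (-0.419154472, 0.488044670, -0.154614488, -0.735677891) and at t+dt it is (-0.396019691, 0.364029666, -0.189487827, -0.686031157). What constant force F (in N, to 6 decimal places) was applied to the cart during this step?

ẍ = (ẋ'−ẋ)/dt = (0.364029666−0.488044670)/0.047403 = -2.616185
θ̈ = (θ̇'−θ̇)/dt = (-0.686031157−-0.735677891)/0.047403 = 1.047333
sinθ=-0.153999, cosθ=0.988071
F = (M+m)·ẍ + m·l·cosθ·θ̈ − m·l·sinθ·θ̇² = -5.228244 + 0.174048 − -0.014018 = -5.040178

F = -5.040178 N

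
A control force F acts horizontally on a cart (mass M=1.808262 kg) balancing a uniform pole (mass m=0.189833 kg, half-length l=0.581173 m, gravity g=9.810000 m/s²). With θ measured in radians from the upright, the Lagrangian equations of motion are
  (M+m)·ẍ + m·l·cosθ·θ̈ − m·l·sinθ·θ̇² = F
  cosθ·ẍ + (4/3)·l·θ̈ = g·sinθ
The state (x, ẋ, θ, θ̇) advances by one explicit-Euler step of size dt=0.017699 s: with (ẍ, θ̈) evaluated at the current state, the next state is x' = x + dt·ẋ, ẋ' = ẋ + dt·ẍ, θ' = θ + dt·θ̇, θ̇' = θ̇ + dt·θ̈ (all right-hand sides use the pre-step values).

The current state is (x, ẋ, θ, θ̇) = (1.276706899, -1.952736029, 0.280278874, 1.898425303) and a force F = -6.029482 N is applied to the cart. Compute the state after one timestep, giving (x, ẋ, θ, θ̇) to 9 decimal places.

(1.242145424, -2.012384340, 0.313879103, 2.034378954)

sinθ=0.276623651, cosθ=0.960978333
temp = (F + m·l·θ̇²·sinθ)/(M+m) = (-6.029482 + 0.109990070)/1.998095 = -2.962567811
θ̈ = (g·sinθ − cosθ·temp)/(l·(4/3 − m·cos²θ/(M+m))) = 7.681431188
ẍ = temp − m·l·θ̈·cosθ/(M+m) = -3.370151455
Euler: x'=1.276706899+0.017699·-1.952736029=1.242145424, ẋ'=-1.952736029+0.017699·-3.370151455=-2.012384340
       θ'=0.280278874+0.017699·1.898425303=0.313879103, θ̇'=1.898425303+0.017699·7.681431188=2.034378954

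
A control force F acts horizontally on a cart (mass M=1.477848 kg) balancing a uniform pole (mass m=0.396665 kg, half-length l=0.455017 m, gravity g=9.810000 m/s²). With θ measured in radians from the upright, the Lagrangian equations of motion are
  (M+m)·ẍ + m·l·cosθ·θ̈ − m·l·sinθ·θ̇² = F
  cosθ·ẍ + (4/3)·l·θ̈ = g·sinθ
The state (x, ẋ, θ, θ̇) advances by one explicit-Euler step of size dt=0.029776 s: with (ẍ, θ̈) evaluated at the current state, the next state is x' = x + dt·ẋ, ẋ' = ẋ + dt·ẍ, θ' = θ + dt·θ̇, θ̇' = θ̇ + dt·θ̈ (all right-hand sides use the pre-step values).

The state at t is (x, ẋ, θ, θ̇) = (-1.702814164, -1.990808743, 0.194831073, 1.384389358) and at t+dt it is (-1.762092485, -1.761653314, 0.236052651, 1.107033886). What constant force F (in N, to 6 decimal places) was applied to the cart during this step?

ẍ = (ẋ'−ẋ)/dt = (-1.761653314−-1.990808743)/0.029776 = 7.695978
θ̈ = (θ̇'−θ̇)/dt = (1.107033886−1.384389358)/0.029776 = -9.314732
sinθ=0.193601, cosθ=0.981080
F = (M+m)·ẍ + m·l·cosθ·θ̈ − m·l·sinθ·θ̇² = 14.426210 + -1.649402 − 0.066969 = 12.709839

F = 12.709839 N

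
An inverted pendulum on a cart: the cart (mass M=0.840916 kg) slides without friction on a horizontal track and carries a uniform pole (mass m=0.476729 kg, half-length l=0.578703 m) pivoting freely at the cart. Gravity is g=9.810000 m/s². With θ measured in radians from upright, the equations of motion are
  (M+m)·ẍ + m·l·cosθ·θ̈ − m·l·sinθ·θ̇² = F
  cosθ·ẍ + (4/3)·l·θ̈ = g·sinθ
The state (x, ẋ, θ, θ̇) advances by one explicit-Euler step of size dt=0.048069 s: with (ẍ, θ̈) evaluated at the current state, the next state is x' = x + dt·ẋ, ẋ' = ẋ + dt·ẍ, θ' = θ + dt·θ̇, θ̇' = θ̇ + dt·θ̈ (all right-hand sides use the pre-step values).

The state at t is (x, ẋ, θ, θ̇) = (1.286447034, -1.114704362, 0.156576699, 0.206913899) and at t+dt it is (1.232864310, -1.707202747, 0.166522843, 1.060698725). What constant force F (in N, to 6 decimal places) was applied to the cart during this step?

F = -11.402911 N

ẍ = (ẋ'−ẋ)/dt = (-1.707202747−-1.114704362)/0.048069 = -12.325998
θ̈ = (θ̇'−θ̇)/dt = (1.060698725−0.206913899)/0.048069 = 17.761651
sinθ=0.155938, cosθ=0.987767
F = (M+m)·ẍ + m·l·cosθ·θ̈ − m·l·sinθ·θ̇² = -16.241289 + 4.840220 − 0.001842 = -11.402911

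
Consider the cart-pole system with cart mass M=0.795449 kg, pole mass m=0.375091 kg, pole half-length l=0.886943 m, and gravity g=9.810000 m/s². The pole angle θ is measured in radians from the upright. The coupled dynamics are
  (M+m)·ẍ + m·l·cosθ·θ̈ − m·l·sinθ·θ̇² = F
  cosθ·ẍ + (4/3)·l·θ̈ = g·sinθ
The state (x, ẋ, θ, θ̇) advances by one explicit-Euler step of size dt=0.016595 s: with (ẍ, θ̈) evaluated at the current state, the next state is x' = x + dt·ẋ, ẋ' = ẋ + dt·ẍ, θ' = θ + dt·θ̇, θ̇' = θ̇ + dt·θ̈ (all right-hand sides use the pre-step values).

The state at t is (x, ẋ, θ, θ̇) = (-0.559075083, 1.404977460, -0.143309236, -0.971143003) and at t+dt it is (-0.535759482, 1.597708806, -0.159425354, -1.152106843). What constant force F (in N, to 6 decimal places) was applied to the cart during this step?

F = 10.048612 N

ẍ = (ẋ'−ẋ)/dt = (1.597708806−1.404977460)/0.016595 = 11.613820
θ̈ = (θ̇'−θ̇)/dt = (-1.152106843−-0.971143003)/0.016595 = -10.904721
sinθ=-0.142819, cosθ=0.989749
F = (M+m)·ẍ + m·l·cosθ·θ̈ − m·l·sinθ·θ̇² = 13.594441 + -3.590640 − -0.044811 = 10.048612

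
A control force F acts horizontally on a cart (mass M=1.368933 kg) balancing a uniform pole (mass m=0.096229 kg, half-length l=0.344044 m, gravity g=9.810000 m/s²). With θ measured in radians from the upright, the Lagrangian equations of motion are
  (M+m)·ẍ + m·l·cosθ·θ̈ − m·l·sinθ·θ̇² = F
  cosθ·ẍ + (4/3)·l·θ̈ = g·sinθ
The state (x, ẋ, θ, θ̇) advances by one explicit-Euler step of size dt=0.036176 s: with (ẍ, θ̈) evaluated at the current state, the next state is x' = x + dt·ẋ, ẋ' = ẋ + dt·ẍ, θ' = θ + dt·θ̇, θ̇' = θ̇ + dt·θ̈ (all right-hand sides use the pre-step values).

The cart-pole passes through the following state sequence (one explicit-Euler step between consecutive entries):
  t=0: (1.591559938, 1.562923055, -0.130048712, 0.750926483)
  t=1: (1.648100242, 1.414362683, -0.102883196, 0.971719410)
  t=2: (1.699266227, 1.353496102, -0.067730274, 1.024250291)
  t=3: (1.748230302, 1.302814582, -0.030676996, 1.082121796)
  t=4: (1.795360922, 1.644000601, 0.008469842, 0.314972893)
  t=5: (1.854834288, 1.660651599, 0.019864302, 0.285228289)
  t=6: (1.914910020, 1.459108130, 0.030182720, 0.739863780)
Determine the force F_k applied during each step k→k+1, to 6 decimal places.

step 0→1:
  ẍ = (ẋ'−ẋ)/dt = (1.414362683−1.562923055)/0.036176 = -4.106600
  θ̈ = (θ̇'−θ̇)/dt = (0.971719410−0.750926483)/0.036176 = 6.103299
  sinθ=-0.129682, cosθ=0.991556
  F = (M+m)·ẍ + m·l·cosθ·θ̈ − m·l·sinθ·θ̇² = -6.016835 + 0.200356 − -0.002421 = -5.814058
step 1→2:
  ẍ = (ẋ'−ẋ)/dt = (1.353496102−1.414362683)/0.036176 = -1.682513
  θ̈ = (θ̇'−θ̇)/dt = (1.024250291−0.971719410)/0.036176 = 1.452092
  sinθ=-0.102702, cosθ=0.994712
  F = (M+m)·ẍ + m·l·cosθ·θ̈ − m·l·sinθ·θ̇² = -2.465154 + 0.047820 − -0.003211 = -2.414123
step 2→3:
  ẍ = (ẋ'−ẋ)/dt = (1.302814582−1.353496102)/0.036176 = -1.400971
  θ̈ = (θ̇'−θ̇)/dt = (1.082121796−1.024250291)/0.036176 = 1.599721
  sinθ=-0.067679, cosθ=0.997707
  F = (M+m)·ẍ + m·l·cosθ·θ̈ − m·l·sinθ·θ̇² = -2.052649 + 0.052841 − -0.002351 = -1.997458
step 3→4:
  ẍ = (ẋ'−ẋ)/dt = (1.644000601−1.302814582)/0.036176 = 9.431281
  θ̈ = (θ̇'−θ̇)/dt = (0.314972893−1.082121796)/0.036176 = -21.206018
  sinθ=-0.030672, cosθ=0.999529
  F = (M+m)·ẍ + m·l·cosθ·θ̈ − m·l·sinθ·θ̇² = 13.818354 + -0.701738 − -0.001189 = 13.117806
step 4→5:
  ẍ = (ẋ'−ẋ)/dt = (1.660651599−1.644000601)/0.036176 = 0.460277
  θ̈ = (θ̇'−θ̇)/dt = (0.285228289−0.314972893)/0.036176 = -0.822219
  sinθ=0.008470, cosθ=0.999964
  F = (M+m)·ẍ + m·l·cosθ·θ̈ − m·l·sinθ·θ̇² = 0.674381 + -0.027220 − 0.000028 = 0.647133
step 5→6:
  ẍ = (ẋ'−ẋ)/dt = (1.459108130−1.660651599)/0.036176 = -5.571193
  θ̈ = (θ̇'−θ̇)/dt = (0.739863780−0.285228289)/0.036176 = 12.567323
  sinθ=0.019863, cosθ=0.999803
  F = (M+m)·ẍ + m·l·cosθ·θ̈ − m·l·sinθ·θ̇² = -8.162700 + 0.415984 − 0.000053 = -7.746769

F_0 = -5.814058 N
F_1 = -2.414123 N
F_2 = -1.997458 N
F_3 = 13.117806 N
F_4 = 0.647133 N
F_5 = -7.746769 N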